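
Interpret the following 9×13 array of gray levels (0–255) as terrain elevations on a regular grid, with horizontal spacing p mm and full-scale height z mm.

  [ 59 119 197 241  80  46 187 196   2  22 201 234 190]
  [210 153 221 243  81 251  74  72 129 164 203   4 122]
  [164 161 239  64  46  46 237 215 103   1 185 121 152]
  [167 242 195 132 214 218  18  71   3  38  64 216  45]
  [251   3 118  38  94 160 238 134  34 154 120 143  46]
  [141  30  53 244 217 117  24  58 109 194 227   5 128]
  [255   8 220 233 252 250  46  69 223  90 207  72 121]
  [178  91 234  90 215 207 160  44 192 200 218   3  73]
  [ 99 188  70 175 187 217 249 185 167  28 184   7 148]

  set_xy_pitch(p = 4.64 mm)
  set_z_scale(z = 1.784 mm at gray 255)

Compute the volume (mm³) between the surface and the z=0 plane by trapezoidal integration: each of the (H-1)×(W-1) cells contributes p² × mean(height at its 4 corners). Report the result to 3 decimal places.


1958.623

height_mm = gray/255 × 1.784; cell vol = 4.64² × mean(4 corners)
unit = 4.64² × 1.784 / (4×255) = 0.0376557 mm³ per gray-sum
row 0: Σ corner-gray over 12 cells = 6821  → 256.8495
row 1: Σ corner-gray over 12 cells = 6674  → 251.3141
row 2: Σ corner-gray over 12 cells = 6186  → 232.9381
row 3: Σ corner-gray over 12 cells = 5803  → 218.5160
row 4: Σ corner-gray over 12 cells = 5594  → 210.6459
row 5: Σ corner-gray over 12 cells = 6541  → 246.3059
row 6: Σ corner-gray over 12 cells = 7275  → 273.9452
row 7: Σ corner-gray over 12 cells = 7120  → 268.1085
Σ rows: total corner-gray = 52014  → 1958.6232 mm³


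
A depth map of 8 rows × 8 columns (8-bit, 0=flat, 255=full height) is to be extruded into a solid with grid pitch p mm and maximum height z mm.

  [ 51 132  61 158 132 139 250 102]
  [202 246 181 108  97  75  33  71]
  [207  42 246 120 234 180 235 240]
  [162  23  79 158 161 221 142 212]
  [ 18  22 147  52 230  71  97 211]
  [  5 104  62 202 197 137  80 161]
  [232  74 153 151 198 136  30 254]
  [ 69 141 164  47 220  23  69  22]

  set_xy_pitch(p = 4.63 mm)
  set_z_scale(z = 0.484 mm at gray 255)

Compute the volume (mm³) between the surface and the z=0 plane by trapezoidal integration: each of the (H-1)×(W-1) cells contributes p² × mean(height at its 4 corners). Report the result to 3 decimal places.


height_mm = gray/255 × 0.484; cell vol = 4.63² × mean(4 corners)
unit = 4.63² × 0.484 / (4×255) = 0.010172 mm³ per gray-sum
row 0: Σ corner-gray over 7 cells = 3650  → 37.1279
row 1: Σ corner-gray over 7 cells = 4314  → 43.8821
row 2: Σ corner-gray over 7 cells = 4503  → 45.8046
row 3: Σ corner-gray over 7 cells = 3409  → 34.6764
row 4: Σ corner-gray over 7 cells = 3197  → 32.5199
row 5: Σ corner-gray over 7 cells = 3700  → 37.6365
row 6: Σ corner-gray over 7 cells = 3389  → 34.4730
Σ rows: total corner-gray = 26162  → 266.1204 mm³

266.120


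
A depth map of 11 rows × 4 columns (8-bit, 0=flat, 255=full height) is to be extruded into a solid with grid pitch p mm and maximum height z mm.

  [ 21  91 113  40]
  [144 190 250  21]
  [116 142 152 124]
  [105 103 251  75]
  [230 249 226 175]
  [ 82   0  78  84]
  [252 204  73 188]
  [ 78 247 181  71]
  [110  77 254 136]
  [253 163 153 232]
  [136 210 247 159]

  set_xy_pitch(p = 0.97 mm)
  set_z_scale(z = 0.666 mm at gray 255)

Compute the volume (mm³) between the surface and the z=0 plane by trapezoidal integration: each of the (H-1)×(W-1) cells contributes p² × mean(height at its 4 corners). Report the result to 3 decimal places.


height_mm = gray/255 × 0.666; cell vol = 0.97² × mean(4 corners)
unit = 0.97² × 0.666 / (4×255) = 0.000614352 mm³ per gray-sum
row 0: Σ corner-gray over 3 cells = 1514  → 0.9301
row 1: Σ corner-gray over 3 cells = 1873  → 1.1507
row 2: Σ corner-gray over 3 cells = 1716  → 1.0542
row 3: Σ corner-gray over 3 cells = 2243  → 1.3780
row 4: Σ corner-gray over 3 cells = 1677  → 1.0303
row 5: Σ corner-gray over 3 cells = 1316  → 0.8085
row 6: Σ corner-gray over 3 cells = 1999  → 1.2281
row 7: Σ corner-gray over 3 cells = 1913  → 1.1753
row 8: Σ corner-gray over 3 cells = 2025  → 1.2441
row 9: Σ corner-gray over 3 cells = 2326  → 1.4290
Σ rows: total corner-gray = 18602  → 11.4282 mm³

11.428


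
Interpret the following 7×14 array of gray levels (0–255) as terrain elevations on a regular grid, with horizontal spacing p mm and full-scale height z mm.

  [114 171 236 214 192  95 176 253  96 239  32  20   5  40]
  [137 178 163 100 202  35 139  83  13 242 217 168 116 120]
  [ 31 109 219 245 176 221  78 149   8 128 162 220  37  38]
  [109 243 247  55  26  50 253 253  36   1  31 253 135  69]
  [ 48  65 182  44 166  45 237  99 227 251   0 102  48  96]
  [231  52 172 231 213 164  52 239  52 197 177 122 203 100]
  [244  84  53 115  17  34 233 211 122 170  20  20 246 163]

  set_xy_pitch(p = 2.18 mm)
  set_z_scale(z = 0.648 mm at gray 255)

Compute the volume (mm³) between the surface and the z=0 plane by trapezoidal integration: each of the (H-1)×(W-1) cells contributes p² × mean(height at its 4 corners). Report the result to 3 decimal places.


height_mm = gray/255 × 0.648; cell vol = 2.18² × mean(4 corners)
unit = 2.18² × 0.648 / (4×255) = 0.00301917 mm³ per gray-sum
row 0: Σ corner-gray over 13 cells = 7181  → 21.6807
row 1: Σ corner-gray over 13 cells = 7142  → 21.5629
row 2: Σ corner-gray over 13 cells = 6917  → 20.8836
row 3: Σ corner-gray over 13 cells = 6420  → 19.3831
row 4: Σ corner-gray over 13 cells = 7155  → 21.6022
row 5: Σ corner-gray over 13 cells = 7136  → 21.5448
Σ rows: total corner-gray = 41951  → 126.6573 mm³

126.657


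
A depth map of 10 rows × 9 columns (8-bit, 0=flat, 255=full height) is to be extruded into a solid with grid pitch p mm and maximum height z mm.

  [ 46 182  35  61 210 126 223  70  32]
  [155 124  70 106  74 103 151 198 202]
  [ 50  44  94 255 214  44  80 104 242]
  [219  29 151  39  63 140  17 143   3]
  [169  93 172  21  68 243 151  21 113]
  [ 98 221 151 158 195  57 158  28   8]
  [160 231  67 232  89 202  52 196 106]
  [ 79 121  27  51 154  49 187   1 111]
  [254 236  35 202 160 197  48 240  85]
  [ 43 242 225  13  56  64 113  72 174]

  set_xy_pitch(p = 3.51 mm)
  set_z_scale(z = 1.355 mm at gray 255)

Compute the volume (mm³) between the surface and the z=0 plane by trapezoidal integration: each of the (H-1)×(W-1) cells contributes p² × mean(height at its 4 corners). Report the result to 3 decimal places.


569.796

height_mm = gray/255 × 1.355; cell vol = 3.51² × mean(4 corners)
unit = 3.51² × 1.355 / (4×255) = 0.0163664 mm³ per gray-sum
row 0: Σ corner-gray over 8 cells = 3901  → 63.8454
row 1: Σ corner-gray over 8 cells = 3971  → 64.9910
row 2: Σ corner-gray over 8 cells = 3348  → 54.7947
row 3: Σ corner-gray over 8 cells = 3206  → 52.4707
row 4: Σ corner-gray over 8 cells = 3862  → 63.2071
row 5: Σ corner-gray over 8 cells = 4446  → 72.7650
row 6: Σ corner-gray over 8 cells = 3774  → 61.7668
row 7: Σ corner-gray over 8 cells = 3945  → 64.5655
row 8: Σ corner-gray over 8 cells = 4362  → 71.3903
Σ rows: total corner-gray = 34815  → 569.7965 mm³


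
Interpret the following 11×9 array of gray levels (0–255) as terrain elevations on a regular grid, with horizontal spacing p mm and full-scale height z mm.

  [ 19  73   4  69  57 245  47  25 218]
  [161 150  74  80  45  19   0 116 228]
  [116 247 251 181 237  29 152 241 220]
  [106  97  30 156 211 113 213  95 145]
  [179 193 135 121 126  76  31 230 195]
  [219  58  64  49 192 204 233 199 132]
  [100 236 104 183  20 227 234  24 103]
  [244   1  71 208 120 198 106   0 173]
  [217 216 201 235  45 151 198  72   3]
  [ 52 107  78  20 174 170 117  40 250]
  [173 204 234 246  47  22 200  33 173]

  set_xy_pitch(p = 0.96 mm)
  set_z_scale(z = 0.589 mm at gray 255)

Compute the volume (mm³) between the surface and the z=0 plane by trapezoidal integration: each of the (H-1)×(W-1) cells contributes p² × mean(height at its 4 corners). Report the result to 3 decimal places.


height_mm = gray/255 × 0.589; cell vol = 0.96² × mean(4 corners)
unit = 0.96² × 0.589 / (4×255) = 0.000532179 mm³ per gray-sum
row 0: Σ corner-gray over 8 cells = 2634  → 1.4018
row 1: Σ corner-gray over 8 cells = 4369  → 2.3251
row 2: Σ corner-gray over 8 cells = 5093  → 2.7104
row 3: Σ corner-gray over 8 cells = 4279  → 2.2772
row 4: Σ corner-gray over 8 cells = 4547  → 2.4198
row 5: Σ corner-gray over 8 cells = 4608  → 2.4523
row 6: Σ corner-gray over 8 cells = 4084  → 2.1734
row 7: Σ corner-gray over 8 cells = 4281  → 2.2783
row 8: Σ corner-gray over 8 cells = 4170  → 2.2192
row 9: Σ corner-gray over 8 cells = 4032  → 2.1457
Σ rows: total corner-gray = 42097  → 22.4031 mm³

22.403


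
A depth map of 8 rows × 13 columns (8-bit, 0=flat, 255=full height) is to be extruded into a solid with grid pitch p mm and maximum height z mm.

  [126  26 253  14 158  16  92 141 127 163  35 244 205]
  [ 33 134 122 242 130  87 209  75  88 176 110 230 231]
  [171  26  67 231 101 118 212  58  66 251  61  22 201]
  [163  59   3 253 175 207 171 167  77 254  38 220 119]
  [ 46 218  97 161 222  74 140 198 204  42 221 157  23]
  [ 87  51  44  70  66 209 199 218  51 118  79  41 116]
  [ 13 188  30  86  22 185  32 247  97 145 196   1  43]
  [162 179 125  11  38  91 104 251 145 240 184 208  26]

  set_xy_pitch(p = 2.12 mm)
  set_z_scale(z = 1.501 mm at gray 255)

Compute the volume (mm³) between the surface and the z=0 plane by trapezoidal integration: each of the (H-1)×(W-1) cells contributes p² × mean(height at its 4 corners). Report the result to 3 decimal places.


height_mm = gray/255 × 1.501; cell vol = 2.12² × mean(4 corners)
unit = 2.12² × 1.501 / (4×255) = 0.00661382 mm³ per gray-sum
row 0: Σ corner-gray over 12 cells = 6339  → 41.9250
row 1: Σ corner-gray over 12 cells = 6268  → 41.4554
row 2: Σ corner-gray over 12 cells = 6328  → 41.8522
row 3: Σ corner-gray over 12 cells = 7067  → 46.7399
row 4: Σ corner-gray over 12 cells = 6032  → 39.8946
row 5: Σ corner-gray over 12 cells = 5009  → 33.1286
row 6: Σ corner-gray over 12 cells = 5854  → 38.7173
Σ rows: total corner-gray = 42897  → 283.7130 mm³

283.713


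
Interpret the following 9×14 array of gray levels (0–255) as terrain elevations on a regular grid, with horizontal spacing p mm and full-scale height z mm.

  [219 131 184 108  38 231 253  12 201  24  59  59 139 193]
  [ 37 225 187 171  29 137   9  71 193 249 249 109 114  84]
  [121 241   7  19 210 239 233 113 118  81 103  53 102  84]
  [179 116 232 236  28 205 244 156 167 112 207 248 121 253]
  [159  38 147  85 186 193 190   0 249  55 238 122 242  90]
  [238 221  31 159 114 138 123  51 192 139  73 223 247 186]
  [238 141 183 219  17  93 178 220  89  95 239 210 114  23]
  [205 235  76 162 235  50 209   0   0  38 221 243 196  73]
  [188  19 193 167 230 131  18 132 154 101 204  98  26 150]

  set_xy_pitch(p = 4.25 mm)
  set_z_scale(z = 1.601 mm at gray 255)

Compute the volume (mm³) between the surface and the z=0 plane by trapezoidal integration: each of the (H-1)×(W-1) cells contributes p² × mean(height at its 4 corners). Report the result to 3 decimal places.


height_mm = gray/255 × 1.601; cell vol = 4.25² × mean(4 corners)
unit = 4.25² × 1.601 / (4×255) = 0.028351 mm³ per gray-sum
row 0: Σ corner-gray over 13 cells = 6897  → 195.5371
row 1: Σ corner-gray over 13 cells = 6850  → 194.2046
row 2: Σ corner-gray over 13 cells = 7819  → 221.6768
row 3: Σ corner-gray over 13 cells = 8315  → 235.7389
row 4: Σ corner-gray over 13 cells = 7585  → 215.0427
row 5: Σ corner-gray over 13 cells = 7703  → 218.3881
row 6: Σ corner-gray over 13 cells = 7465  → 211.6405
row 7: Σ corner-gray over 13 cells = 6892  → 195.3954
Σ rows: total corner-gray = 59526  → 1687.6241 mm³

1687.624


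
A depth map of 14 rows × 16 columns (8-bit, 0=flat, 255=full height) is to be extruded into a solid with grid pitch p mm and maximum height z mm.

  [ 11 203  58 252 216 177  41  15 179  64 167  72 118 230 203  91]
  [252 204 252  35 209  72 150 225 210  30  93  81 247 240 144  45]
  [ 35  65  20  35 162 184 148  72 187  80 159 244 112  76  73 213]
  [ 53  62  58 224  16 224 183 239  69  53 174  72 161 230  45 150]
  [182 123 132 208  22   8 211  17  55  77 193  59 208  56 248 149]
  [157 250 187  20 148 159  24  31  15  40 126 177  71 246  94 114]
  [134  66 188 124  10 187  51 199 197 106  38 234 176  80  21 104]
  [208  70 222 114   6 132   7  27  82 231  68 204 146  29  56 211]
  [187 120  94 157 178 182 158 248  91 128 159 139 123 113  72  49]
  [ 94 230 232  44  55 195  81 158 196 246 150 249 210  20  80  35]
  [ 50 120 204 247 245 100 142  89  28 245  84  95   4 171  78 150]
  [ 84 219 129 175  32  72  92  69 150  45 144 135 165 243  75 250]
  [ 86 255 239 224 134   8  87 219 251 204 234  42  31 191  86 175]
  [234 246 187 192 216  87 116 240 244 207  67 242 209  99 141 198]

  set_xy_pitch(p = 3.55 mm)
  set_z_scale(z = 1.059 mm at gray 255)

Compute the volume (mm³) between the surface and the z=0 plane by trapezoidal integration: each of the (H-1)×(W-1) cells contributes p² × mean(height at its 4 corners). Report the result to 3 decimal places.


1348.527

height_mm = gray/255 × 1.059; cell vol = 3.55² × mean(4 corners)
unit = 3.55² × 1.059 / (4×255) = 0.0130844 mm³ per gray-sum
row 0: Σ corner-gray over 15 cells = 8773  → 114.7891
row 1: Σ corner-gray over 15 cells = 8163  → 106.8076
row 2: Σ corner-gray over 15 cells = 7305  → 95.5813
row 3: Σ corner-gray over 15 cells = 7388  → 96.6673
row 4: Σ corner-gray over 15 cells = 7012  → 91.7475
row 5: Σ corner-gray over 15 cells = 7039  → 92.1008
row 6: Σ corner-gray over 15 cells = 6799  → 88.9606
row 7: Σ corner-gray over 15 cells = 7367  → 96.3925
row 8: Σ corner-gray over 15 cells = 8581  → 112.2769
row 9: Σ corner-gray over 15 cells = 8325  → 108.9273
row 10: Σ corner-gray over 15 cells = 7728  → 101.1159
row 11: Σ corner-gray over 15 cells = 8495  → 111.1516
row 12: Σ corner-gray over 15 cells = 10089  → 132.0081
Σ rows: total corner-gray = 103064  → 1348.5265 mm³


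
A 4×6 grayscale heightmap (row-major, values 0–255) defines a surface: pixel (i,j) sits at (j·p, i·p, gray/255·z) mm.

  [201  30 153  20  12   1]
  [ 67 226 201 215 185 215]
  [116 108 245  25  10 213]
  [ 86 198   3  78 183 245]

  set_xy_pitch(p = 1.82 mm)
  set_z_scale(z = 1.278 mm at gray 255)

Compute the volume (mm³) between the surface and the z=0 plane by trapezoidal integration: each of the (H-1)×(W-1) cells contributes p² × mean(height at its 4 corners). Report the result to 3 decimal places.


height_mm = gray/255 × 1.278; cell vol = 1.82² × mean(4 corners)
unit = 1.82² × 1.278 / (4×255) = 0.00415024 mm³ per gray-sum
row 0: Σ corner-gray over 5 cells = 2568  → 10.6578
row 1: Σ corner-gray over 5 cells = 3041  → 12.6209
row 2: Σ corner-gray over 5 cells = 2360  → 9.7946
Σ rows: total corner-gray = 7969  → 33.0733 mm³

33.073


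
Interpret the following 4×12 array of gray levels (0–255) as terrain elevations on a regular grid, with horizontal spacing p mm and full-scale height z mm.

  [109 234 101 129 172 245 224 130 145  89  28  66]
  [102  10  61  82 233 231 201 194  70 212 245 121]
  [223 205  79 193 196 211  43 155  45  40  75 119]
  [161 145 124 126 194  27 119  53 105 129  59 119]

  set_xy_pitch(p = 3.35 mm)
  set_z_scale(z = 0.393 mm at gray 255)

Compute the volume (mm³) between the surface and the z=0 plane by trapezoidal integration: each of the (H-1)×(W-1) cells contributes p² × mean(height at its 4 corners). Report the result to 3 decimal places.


77.248

height_mm = gray/255 × 0.393; cell vol = 3.35² × mean(4 corners)
unit = 3.35² × 0.393 / (4×255) = 0.00432396 mm³ per gray-sum
row 0: Σ corner-gray over 11 cells = 6470  → 27.9760
row 1: Σ corner-gray over 11 cells = 6127  → 26.4929
row 2: Σ corner-gray over 11 cells = 5268  → 22.7786
Σ rows: total corner-gray = 17865  → 77.2476 mm³


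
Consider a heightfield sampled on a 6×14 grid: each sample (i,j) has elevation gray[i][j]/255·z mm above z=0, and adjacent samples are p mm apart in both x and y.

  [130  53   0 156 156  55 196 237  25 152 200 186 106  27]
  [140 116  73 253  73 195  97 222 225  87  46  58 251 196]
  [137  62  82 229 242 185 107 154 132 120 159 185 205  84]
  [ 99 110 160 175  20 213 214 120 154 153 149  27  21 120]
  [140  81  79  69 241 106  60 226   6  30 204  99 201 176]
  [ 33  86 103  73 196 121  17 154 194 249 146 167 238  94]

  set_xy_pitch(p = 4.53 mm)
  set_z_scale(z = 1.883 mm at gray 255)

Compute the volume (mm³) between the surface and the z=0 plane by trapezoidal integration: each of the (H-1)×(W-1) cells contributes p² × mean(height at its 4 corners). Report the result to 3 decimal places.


1322.275

height_mm = gray/255 × 1.883; cell vol = 4.53² × mean(4 corners)
unit = 4.53² × 1.883 / (4×255) = 0.0378832 mm³ per gray-sum
row 0: Σ corner-gray over 13 cells = 6929  → 262.4926
row 1: Σ corner-gray over 13 cells = 7673  → 290.6777
row 2: Σ corner-gray over 13 cells = 7196  → 272.6074
row 3: Σ corner-gray over 13 cells = 6371  → 241.3538
row 4: Σ corner-gray over 13 cells = 6735  → 255.1433
Σ rows: total corner-gray = 34904  → 1322.2749 mm³


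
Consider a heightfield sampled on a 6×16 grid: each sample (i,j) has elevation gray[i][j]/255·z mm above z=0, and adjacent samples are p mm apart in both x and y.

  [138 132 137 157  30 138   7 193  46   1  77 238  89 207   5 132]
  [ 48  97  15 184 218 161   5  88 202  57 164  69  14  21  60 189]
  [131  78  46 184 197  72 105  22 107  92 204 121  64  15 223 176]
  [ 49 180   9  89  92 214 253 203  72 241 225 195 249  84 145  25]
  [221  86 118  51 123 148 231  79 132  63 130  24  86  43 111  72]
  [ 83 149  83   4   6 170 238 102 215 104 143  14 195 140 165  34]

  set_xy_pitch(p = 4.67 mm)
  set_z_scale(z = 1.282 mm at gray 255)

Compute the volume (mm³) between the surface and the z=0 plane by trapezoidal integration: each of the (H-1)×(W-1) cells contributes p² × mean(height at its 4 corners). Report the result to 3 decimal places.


954.526

height_mm = gray/255 × 1.282; cell vol = 4.67² × mean(4 corners)
unit = 4.67² × 1.282 / (4×255) = 0.0274108 mm³ per gray-sum
row 0: Σ corner-gray over 15 cells = 6131  → 168.0556
row 1: Σ corner-gray over 15 cells = 6314  → 173.0718
row 2: Σ corner-gray over 15 cells = 7943  → 217.7239
row 3: Σ corner-gray over 15 cells = 7719  → 211.5839
row 4: Σ corner-gray over 15 cells = 6716  → 184.0909
Σ rows: total corner-gray = 34823  → 954.5261 mm³


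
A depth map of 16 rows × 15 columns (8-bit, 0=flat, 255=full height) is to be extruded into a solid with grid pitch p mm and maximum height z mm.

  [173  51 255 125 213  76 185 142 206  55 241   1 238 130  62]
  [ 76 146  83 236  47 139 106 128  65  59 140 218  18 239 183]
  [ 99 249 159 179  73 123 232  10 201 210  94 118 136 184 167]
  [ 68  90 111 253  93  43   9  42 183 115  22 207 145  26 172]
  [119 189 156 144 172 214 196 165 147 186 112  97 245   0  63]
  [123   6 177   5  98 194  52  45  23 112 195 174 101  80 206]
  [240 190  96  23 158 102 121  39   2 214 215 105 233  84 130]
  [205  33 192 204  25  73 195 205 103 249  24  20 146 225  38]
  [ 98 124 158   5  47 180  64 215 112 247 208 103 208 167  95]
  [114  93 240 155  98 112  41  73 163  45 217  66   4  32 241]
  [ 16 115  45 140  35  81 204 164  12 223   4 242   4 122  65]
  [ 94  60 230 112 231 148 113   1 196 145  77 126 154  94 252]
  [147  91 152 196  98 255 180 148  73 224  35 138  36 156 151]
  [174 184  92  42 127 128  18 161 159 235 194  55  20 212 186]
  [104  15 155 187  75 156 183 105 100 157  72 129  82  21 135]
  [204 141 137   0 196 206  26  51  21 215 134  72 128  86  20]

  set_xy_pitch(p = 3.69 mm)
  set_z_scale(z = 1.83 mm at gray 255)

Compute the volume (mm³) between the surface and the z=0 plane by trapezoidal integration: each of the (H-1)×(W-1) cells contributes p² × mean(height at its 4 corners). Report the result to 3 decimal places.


height_mm = gray/255 × 1.83; cell vol = 3.69² × mean(4 corners)
unit = 3.69² × 1.83 / (4×255) = 0.0244289 mm³ per gray-sum
row 0: Σ corner-gray over 14 cells = 7578  → 185.1221
row 1: Σ corner-gray over 14 cells = 7709  → 188.3223
row 2: Σ corner-gray over 14 cells = 7120  → 173.9337
row 3: Σ corner-gray over 14 cells = 7146  → 174.5688
row 4: Σ corner-gray over 14 cells = 7081  → 172.9809
row 5: Σ corner-gray over 14 cells = 6387  → 156.0273
row 6: Σ corner-gray over 14 cells = 7165  → 175.0330
row 7: Σ corner-gray over 14 cells = 7500  → 183.2166
row 8: Σ corner-gray over 14 cells = 6902  → 168.6082
row 9: Σ corner-gray over 14 cells = 5896  → 144.0327
row 10: Σ corner-gray over 14 cells = 6583  → 160.8154
row 11: Σ corner-gray over 14 cells = 7582  → 185.2198
row 12: Σ corner-gray over 14 cells = 7476  → 182.6303
row 13: Σ corner-gray over 14 cells = 6727  → 164.3331
row 14: Σ corner-gray over 14 cells = 6163  → 150.5552
Σ rows: total corner-gray = 105015  → 2565.3994 mm³

2565.399


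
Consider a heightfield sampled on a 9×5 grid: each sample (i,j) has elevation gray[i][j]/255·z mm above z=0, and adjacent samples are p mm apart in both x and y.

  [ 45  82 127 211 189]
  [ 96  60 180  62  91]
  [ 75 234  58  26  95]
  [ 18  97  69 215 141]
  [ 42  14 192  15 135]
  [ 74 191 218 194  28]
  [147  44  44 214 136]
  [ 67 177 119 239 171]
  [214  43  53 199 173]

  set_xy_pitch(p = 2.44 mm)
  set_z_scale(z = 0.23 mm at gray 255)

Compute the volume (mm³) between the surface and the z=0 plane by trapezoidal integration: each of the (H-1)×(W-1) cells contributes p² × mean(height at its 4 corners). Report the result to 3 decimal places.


20.582

height_mm = gray/255 × 0.23; cell vol = 2.44² × mean(4 corners)
unit = 2.44² × 0.23 / (4×255) = 0.00134248 mm³ per gray-sum
row 0: Σ corner-gray over 4 cells = 1865  → 2.5037
row 1: Σ corner-gray over 4 cells = 1597  → 2.1439
row 2: Σ corner-gray over 4 cells = 1727  → 2.3185
row 3: Σ corner-gray over 4 cells = 1540  → 2.0674
row 4: Σ corner-gray over 4 cells = 1927  → 2.5870
row 5: Σ corner-gray over 4 cells = 2195  → 2.9467
row 6: Σ corner-gray over 4 cells = 2195  → 2.9467
row 7: Σ corner-gray over 4 cells = 2285  → 3.0676
Σ rows: total corner-gray = 15331  → 20.5815 mm³


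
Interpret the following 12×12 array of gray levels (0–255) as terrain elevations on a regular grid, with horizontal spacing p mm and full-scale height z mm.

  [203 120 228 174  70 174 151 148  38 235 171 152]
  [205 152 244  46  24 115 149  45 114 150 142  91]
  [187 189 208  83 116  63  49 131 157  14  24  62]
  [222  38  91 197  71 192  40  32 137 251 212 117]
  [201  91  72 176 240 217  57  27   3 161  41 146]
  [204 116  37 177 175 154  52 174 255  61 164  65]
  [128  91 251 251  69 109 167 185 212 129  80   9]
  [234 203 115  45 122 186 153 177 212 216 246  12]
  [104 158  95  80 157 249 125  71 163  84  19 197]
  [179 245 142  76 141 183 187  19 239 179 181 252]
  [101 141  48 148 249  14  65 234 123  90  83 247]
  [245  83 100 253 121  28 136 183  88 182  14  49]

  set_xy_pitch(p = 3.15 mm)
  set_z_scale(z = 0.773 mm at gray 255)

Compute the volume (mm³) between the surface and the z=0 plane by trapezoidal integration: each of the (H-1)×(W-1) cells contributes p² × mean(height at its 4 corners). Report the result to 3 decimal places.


485.028

height_mm = gray/255 × 0.773; cell vol = 3.15² × mean(4 corners)
unit = 3.15² × 0.773 / (4×255) = 0.0075197 mm³ per gray-sum
row 0: Σ corner-gray over 11 cells = 6031  → 45.3513
row 1: Σ corner-gray over 11 cells = 4975  → 37.4105
row 2: Σ corner-gray over 11 cells = 5178  → 38.9370
row 3: Σ corner-gray over 11 cells = 5378  → 40.4409
row 4: Σ corner-gray over 11 cells = 5516  → 41.4787
row 5: Σ corner-gray over 11 cells = 6224  → 46.8026
row 6: Σ corner-gray over 11 cells = 6821  → 51.2919
row 7: Σ corner-gray over 11 cells = 6299  → 47.3666
row 8: Σ corner-gray over 11 cells = 6318  → 47.5095
row 9: Σ corner-gray over 11 cells = 6353  → 47.7726
row 10: Σ corner-gray over 11 cells = 5408  → 40.6665
Σ rows: total corner-gray = 64501  → 485.0281 mm³


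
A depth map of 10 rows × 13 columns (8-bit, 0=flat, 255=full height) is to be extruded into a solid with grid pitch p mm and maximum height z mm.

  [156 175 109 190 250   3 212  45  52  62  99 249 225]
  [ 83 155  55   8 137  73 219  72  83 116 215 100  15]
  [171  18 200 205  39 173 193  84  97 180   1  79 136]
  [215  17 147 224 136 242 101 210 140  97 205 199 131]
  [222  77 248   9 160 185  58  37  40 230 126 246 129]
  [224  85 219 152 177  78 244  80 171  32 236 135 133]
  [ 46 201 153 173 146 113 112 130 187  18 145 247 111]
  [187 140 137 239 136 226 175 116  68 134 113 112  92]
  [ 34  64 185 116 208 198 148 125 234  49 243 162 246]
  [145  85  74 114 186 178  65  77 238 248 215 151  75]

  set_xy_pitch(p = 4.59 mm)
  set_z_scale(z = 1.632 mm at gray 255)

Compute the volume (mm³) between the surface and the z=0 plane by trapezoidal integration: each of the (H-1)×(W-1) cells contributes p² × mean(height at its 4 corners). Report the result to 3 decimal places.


2019.066

height_mm = gray/255 × 1.632; cell vol = 4.59² × mean(4 corners)
unit = 4.59² × 1.632 / (4×255) = 0.033709 mm³ per gray-sum
row 0: Σ corner-gray over 12 cells = 5837  → 196.7592
row 1: Σ corner-gray over 12 cells = 5409  → 182.3318
row 2: Σ corner-gray over 12 cells = 6627  → 223.3893
row 3: Σ corner-gray over 12 cells = 6965  → 234.7829
row 4: Σ corner-gray over 12 cells = 6758  → 227.8052
row 5: Σ corner-gray over 12 cells = 6982  → 235.3560
row 6: Σ corner-gray over 12 cells = 6878  → 231.8502
row 7: Σ corner-gray over 12 cells = 7215  → 243.2101
row 8: Σ corner-gray over 12 cells = 7226  → 243.5809
Σ rows: total corner-gray = 59897  → 2019.0656 mm³


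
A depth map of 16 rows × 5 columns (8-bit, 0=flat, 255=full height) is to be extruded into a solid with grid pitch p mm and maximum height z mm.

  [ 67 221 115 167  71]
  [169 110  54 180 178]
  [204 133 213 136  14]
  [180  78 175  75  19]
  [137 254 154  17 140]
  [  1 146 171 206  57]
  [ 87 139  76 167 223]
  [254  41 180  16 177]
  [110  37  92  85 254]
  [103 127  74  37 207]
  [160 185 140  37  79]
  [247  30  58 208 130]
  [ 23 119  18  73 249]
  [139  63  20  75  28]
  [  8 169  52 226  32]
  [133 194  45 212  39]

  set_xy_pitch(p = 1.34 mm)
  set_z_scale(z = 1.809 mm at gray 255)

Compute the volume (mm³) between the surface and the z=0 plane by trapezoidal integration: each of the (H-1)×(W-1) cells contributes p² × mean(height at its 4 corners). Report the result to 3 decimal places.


height_mm = gray/255 × 1.809; cell vol = 1.34² × mean(4 corners)
unit = 1.34² × 1.809 / (4×255) = 0.00318455 mm³ per gray-sum
row 0: Σ corner-gray over 4 cells = 2179  → 6.9391
row 1: Σ corner-gray over 4 cells = 2217  → 7.0601
row 2: Σ corner-gray over 4 cells = 2037  → 6.4869
row 3: Σ corner-gray over 4 cells = 1982  → 6.3118
row 4: Σ corner-gray over 4 cells = 2231  → 7.1047
row 5: Σ corner-gray over 4 cells = 2178  → 6.9359
row 6: Σ corner-gray over 4 cells = 1979  → 6.3022
row 7: Σ corner-gray over 4 cells = 1697  → 5.4042
row 8: Σ corner-gray over 4 cells = 1578  → 5.0252
row 9: Σ corner-gray over 4 cells = 1749  → 5.5698
row 10: Σ corner-gray over 4 cells = 1932  → 6.1525
row 11: Σ corner-gray over 4 cells = 1661  → 5.2895
row 12: Σ corner-gray over 4 cells = 1175  → 3.7418
row 13: Σ corner-gray over 4 cells = 1417  → 4.5125
row 14: Σ corner-gray over 4 cells = 2008  → 6.3946
Σ rows: total corner-gray = 28020  → 89.2311 mm³

89.231


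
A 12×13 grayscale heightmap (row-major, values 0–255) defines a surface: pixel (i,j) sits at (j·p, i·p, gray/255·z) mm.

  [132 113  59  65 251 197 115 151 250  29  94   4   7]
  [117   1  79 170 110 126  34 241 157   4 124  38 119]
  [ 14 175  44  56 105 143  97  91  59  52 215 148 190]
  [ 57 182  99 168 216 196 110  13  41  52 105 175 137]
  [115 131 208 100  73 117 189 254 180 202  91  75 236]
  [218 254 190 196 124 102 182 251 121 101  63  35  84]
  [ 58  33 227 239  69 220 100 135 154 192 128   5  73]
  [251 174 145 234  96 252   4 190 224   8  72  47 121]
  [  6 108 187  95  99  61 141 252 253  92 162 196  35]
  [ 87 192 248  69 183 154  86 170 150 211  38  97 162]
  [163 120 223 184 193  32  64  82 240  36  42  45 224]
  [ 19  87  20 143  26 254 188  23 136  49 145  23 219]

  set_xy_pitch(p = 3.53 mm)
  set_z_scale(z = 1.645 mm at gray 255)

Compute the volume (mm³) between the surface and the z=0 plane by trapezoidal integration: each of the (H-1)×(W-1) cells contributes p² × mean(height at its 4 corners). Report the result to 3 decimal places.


1355.030

height_mm = gray/255 × 1.645; cell vol = 3.53² × mean(4 corners)
unit = 3.53² × 1.645 / (4×255) = 0.0200963 mm³ per gray-sum
row 0: Σ corner-gray over 12 cells = 5199  → 104.4804
row 1: Σ corner-gray over 12 cells = 4978  → 100.0392
row 2: Σ corner-gray over 12 cells = 5482  → 110.1677
row 3: Σ corner-gray over 12 cells = 6499  → 130.6056
row 4: Σ corner-gray over 12 cells = 7131  → 143.3064
row 5: Σ corner-gray over 12 cells = 6675  → 134.1425
row 6: Σ corner-gray over 12 cells = 6399  → 128.5959
row 7: Σ corner-gray over 12 cells = 6597  → 132.5750
row 8: Σ corner-gray over 12 cells = 6778  → 136.2124
row 9: Σ corner-gray over 12 cells = 6354  → 127.6916
row 10: Σ corner-gray over 12 cells = 5335  → 107.2135
Σ rows: total corner-gray = 67427  → 1355.0302 mm³


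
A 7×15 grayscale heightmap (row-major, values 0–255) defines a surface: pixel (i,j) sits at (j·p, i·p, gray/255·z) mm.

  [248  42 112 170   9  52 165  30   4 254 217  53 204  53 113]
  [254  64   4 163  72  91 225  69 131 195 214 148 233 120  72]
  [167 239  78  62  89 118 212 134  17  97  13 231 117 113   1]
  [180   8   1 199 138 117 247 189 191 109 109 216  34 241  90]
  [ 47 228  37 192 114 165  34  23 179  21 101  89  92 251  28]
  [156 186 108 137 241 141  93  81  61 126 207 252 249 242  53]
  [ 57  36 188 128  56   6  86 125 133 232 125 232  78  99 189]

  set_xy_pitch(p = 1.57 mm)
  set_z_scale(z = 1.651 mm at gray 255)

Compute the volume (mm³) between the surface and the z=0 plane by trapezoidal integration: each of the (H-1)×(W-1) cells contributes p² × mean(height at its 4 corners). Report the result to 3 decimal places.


height_mm = gray/255 × 1.651; cell vol = 1.57² × mean(4 corners)
unit = 1.57² × 1.651 / (4×255) = 0.00398975 mm³ per gray-sum
row 0: Σ corner-gray over 14 cells = 6875  → 27.4296
row 1: Σ corner-gray over 14 cells = 6992  → 27.8964
row 2: Σ corner-gray over 14 cells = 7076  → 28.2315
row 3: Σ corner-gray over 14 cells = 6995  → 27.9083
row 4: Σ corner-gray over 14 cells = 7584  → 30.2583
row 5: Σ corner-gray over 14 cells = 7751  → 30.9246
Σ rows: total corner-gray = 43273  → 172.6487 mm³

172.649


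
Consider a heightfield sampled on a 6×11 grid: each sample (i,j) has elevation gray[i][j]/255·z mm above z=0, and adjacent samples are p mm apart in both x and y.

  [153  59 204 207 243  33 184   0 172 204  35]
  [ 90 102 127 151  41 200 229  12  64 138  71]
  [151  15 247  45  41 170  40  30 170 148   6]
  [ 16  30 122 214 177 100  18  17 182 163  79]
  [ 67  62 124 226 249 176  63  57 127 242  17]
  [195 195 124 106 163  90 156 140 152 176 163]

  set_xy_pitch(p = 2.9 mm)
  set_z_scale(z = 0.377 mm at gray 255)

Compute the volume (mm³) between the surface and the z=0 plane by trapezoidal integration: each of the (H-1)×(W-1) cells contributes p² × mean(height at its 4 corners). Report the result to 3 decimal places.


height_mm = gray/255 × 0.377; cell vol = 2.9² × mean(4 corners)
unit = 2.9² × 0.377 / (4×255) = 0.0031084 mm³ per gray-sum
row 0: Σ corner-gray over 10 cells = 5089  → 15.8187
row 1: Σ corner-gray over 10 cells = 4258  → 13.2356
row 2: Σ corner-gray over 10 cells = 4110  → 12.7755
row 3: Σ corner-gray over 10 cells = 4877  → 15.1597
row 4: Σ corner-gray over 10 cells = 5698  → 17.7117
Σ rows: total corner-gray = 24032  → 74.7011 mm³

74.701


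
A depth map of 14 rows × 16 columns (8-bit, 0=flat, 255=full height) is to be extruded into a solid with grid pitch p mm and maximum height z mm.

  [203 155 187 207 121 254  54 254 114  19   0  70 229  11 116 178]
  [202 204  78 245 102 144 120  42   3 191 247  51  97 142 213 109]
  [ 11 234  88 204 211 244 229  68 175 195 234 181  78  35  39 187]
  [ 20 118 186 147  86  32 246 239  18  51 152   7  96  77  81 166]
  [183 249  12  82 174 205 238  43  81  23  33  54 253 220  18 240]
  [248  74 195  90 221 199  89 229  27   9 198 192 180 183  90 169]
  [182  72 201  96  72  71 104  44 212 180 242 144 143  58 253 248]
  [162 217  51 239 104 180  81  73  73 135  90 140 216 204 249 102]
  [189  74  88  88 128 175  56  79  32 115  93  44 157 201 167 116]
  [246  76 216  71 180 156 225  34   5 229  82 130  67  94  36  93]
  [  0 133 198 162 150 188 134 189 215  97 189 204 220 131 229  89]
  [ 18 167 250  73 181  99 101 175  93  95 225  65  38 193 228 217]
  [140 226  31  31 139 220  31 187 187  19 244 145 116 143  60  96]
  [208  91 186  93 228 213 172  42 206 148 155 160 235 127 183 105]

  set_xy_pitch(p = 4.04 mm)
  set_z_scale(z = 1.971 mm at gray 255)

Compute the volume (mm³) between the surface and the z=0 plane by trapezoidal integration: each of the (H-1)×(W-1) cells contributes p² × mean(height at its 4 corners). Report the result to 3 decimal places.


3335.448

height_mm = gray/255 × 1.971; cell vol = 4.04² × mean(4 corners)
unit = 4.04² × 1.971 / (4×255) = 0.0315391 mm³ per gray-sum
row 0: Σ corner-gray over 15 cells = 8032  → 253.3220
row 1: Σ corner-gray over 15 cells = 8697  → 274.2955
row 2: Σ corner-gray over 15 cells = 7886  → 248.7173
row 3: Σ corner-gray over 15 cells = 7051  → 222.3821
row 4: Σ corner-gray over 15 cells = 8162  → 257.4221
row 5: Σ corner-gray over 15 cells = 8583  → 270.7000
row 6: Σ corner-gray over 15 cells = 8582  → 270.6685
row 7: Σ corner-gray over 15 cells = 7667  → 241.8102
row 8: Σ corner-gray over 15 cells = 6840  → 215.7274
row 9: Σ corner-gray over 15 cells = 8508  → 268.3346
row 10: Σ corner-gray over 15 cells = 9168  → 289.1504
row 11: Σ corner-gray over 15 cells = 7995  → 252.1550
row 12: Σ corner-gray over 15 cells = 8585  → 270.7631
Σ rows: total corner-gray = 105756  → 3335.4482 mm³


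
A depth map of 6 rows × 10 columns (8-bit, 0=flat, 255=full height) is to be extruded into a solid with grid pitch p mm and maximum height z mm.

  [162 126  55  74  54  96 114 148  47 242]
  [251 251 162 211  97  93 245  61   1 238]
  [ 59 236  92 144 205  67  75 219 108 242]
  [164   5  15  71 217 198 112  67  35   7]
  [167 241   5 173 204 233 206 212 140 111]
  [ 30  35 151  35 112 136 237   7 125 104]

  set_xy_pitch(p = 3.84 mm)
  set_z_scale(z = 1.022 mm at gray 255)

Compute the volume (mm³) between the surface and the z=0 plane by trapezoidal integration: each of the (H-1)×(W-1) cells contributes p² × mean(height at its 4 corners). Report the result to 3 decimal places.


350.511

height_mm = gray/255 × 1.022; cell vol = 3.84² × mean(4 corners)
unit = 3.84² × 1.022 / (4×255) = 0.0147745 mm³ per gray-sum
row 0: Σ corner-gray over 9 cells = 4563  → 67.4161
row 1: Σ corner-gray over 9 cells = 5324  → 78.6595
row 2: Σ corner-gray over 9 cells = 4204  → 62.1121
row 3: Σ corner-gray over 9 cells = 4717  → 69.6914
row 4: Σ corner-gray over 9 cells = 4916  → 72.6315
Σ rows: total corner-gray = 23724  → 350.5105 mm³


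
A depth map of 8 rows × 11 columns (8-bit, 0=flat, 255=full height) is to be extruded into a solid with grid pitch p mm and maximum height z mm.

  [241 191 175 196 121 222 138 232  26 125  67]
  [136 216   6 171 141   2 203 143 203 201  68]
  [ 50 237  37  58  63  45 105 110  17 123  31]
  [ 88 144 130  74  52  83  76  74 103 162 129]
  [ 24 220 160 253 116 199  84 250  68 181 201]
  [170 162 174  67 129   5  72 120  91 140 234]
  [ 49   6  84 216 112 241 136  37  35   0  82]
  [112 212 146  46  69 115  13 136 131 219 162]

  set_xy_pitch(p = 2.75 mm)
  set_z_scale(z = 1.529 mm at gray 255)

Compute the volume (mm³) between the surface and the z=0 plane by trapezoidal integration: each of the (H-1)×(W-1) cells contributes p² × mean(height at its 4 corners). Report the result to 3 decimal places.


height_mm = gray/255 × 1.529; cell vol = 2.75² × mean(4 corners)
unit = 2.75² × 1.529 / (4×255) = 0.0113363 mm³ per gray-sum
row 0: Σ corner-gray over 10 cells = 5936  → 67.2925
row 1: Σ corner-gray over 10 cells = 4447  → 50.4127
row 2: Σ corner-gray over 10 cells = 3684  → 41.7631
row 3: Σ corner-gray over 10 cells = 5300  → 60.0826
row 4: Σ corner-gray over 10 cells = 5611  → 63.6082
row 5: Σ corner-gray over 10 cells = 4189  → 47.4879
row 6: Σ corner-gray over 10 cells = 4313  → 48.8936
Σ rows: total corner-gray = 33480  → 379.5405 mm³

379.541


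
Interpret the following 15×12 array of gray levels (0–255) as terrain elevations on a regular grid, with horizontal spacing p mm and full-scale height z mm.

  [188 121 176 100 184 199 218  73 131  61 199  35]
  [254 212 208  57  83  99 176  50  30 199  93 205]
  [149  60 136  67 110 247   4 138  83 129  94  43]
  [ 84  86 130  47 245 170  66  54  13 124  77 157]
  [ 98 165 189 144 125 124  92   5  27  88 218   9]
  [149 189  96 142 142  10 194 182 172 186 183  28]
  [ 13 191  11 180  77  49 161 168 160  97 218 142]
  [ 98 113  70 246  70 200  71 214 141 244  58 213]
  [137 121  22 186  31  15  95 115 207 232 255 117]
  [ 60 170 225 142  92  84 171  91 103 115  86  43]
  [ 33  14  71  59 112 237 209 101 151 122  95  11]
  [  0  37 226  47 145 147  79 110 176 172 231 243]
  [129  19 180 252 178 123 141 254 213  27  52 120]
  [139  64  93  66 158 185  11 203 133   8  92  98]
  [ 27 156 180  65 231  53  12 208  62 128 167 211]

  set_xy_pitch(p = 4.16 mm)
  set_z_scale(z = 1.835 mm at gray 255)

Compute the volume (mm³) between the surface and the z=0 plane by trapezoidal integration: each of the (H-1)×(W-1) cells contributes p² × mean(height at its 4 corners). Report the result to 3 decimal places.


height_mm = gray/255 × 1.835; cell vol = 4.16² × mean(4 corners)
unit = 4.16² × 1.835 / (4×255) = 0.0311331 mm³ per gray-sum
row 0: Σ corner-gray over 11 cells = 6020  → 187.4213
row 1: Σ corner-gray over 11 cells = 5201  → 161.9233
row 2: Σ corner-gray over 11 cells = 4593  → 142.9944
row 3: Σ corner-gray over 11 cells = 4726  → 147.1351
row 4: Σ corner-gray over 11 cells = 5630  → 175.2794
row 5: Σ corner-gray over 11 cells = 5948  → 185.1798
row 6: Σ corner-gray over 11 cells = 5944  → 185.0552
row 7: Σ corner-gray over 11 cells = 5977  → 186.0826
row 8: Σ corner-gray over 11 cells = 5473  → 170.3915
row 9: Σ corner-gray over 11 cells = 5047  → 157.1288
row 10: Σ corner-gray over 11 cells = 5369  → 167.1537
row 11: Σ corner-gray over 11 cells = 6110  → 190.2233
row 12: Σ corner-gray over 11 cells = 5390  → 167.8075
row 13: Σ corner-gray over 11 cells = 5025  → 156.4439
Σ rows: total corner-gray = 76453  → 2380.2199 mm³

2380.220


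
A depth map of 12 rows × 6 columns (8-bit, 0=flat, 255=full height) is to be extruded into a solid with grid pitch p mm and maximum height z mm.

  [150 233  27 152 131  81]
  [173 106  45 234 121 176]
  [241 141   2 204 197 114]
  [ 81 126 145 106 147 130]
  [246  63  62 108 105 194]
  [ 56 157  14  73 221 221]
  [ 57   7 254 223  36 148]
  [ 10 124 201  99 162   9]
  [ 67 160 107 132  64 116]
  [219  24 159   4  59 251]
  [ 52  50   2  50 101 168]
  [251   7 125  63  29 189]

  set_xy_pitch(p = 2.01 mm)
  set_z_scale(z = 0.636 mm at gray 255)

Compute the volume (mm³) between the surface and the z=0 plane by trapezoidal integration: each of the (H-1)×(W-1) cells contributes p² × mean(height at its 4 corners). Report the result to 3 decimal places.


63.590

height_mm = gray/255 × 0.636; cell vol = 2.01² × mean(4 corners)
unit = 2.01² × 0.636 / (4×255) = 0.00251912 mm³ per gray-sum
row 0: Σ corner-gray over 5 cells = 2678  → 6.7462
row 1: Σ corner-gray over 5 cells = 2804  → 7.0636
row 2: Σ corner-gray over 5 cells = 2702  → 6.8067
row 3: Σ corner-gray over 5 cells = 2375  → 5.9829
row 4: Σ corner-gray over 5 cells = 2323  → 5.8519
row 5: Σ corner-gray over 5 cells = 2452  → 6.1769
row 6: Σ corner-gray over 5 cells = 2436  → 6.1366
row 7: Σ corner-gray over 5 cells = 2300  → 5.7940
row 8: Σ corner-gray over 5 cells = 2071  → 5.2171
row 9: Σ corner-gray over 5 cells = 1588  → 4.0004
row 10: Σ corner-gray over 5 cells = 1514  → 3.8139
Σ rows: total corner-gray = 25243  → 63.5902 mm³
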